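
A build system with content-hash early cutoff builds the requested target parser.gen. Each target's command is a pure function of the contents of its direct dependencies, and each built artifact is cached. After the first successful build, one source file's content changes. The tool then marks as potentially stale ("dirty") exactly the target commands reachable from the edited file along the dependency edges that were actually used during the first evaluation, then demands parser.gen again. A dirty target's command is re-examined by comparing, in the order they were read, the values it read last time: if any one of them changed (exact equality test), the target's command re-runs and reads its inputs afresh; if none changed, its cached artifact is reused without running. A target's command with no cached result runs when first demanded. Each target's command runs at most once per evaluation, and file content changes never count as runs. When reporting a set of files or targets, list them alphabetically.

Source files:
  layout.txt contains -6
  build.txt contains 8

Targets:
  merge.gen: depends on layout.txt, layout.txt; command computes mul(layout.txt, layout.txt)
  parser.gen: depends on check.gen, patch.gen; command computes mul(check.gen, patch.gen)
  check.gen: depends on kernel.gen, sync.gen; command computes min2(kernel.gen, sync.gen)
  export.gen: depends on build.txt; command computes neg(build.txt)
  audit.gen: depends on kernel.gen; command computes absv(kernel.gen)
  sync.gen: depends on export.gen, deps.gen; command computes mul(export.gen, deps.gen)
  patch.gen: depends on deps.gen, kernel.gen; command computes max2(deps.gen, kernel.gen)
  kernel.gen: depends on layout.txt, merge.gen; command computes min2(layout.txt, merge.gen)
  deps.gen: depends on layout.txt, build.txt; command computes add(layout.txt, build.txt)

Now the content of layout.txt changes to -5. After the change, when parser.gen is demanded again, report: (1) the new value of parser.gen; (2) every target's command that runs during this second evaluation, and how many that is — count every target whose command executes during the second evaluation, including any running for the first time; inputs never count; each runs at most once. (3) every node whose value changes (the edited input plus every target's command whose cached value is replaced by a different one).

New value of parser.gen: -72.
Target commands that run: check.gen, deps.gen, kernel.gen, merge.gen, parser.gen, patch.gen, sync.gen — 7 in total.
Values that change: check.gen, deps.gen, kernel.gen, layout.txt, merge.gen, parser.gen, patch.gen, sync.gen.

First evaluation (everything demanded from the output):
  deps.gen = add(-6, 8) = 2
  export.gen = neg(8) = -8
  merge.gen = mul(-6, -6) = 36
  kernel.gen = min2(-6, 36) = -6
  patch.gen = max2(2, -6) = 2
  sync.gen = mul(-8, 2) = -16
  check.gen = min2(-6, -16) = -16
  parser.gen = mul(-16, 2) = -32

Propagation after the edit:
  deps.gen: runs — layout.txt -6->-5; result 3.
  merge.gen: runs — layout.txt -6->-5; layout.txt -6->-5; result 25.
  kernel.gen: runs — layout.txt -6->-5; merge.gen 36->25; result -5.
  patch.gen: runs — deps.gen 2->3; kernel.gen -6->-5; result 3.
  sync.gen: runs — deps.gen 2->3; result -24.
  check.gen: runs — kernel.gen -6->-5; sync.gen -16->-24; result -24.
  parser.gen: runs — check.gen -16->-24; patch.gen 2->3; result -72.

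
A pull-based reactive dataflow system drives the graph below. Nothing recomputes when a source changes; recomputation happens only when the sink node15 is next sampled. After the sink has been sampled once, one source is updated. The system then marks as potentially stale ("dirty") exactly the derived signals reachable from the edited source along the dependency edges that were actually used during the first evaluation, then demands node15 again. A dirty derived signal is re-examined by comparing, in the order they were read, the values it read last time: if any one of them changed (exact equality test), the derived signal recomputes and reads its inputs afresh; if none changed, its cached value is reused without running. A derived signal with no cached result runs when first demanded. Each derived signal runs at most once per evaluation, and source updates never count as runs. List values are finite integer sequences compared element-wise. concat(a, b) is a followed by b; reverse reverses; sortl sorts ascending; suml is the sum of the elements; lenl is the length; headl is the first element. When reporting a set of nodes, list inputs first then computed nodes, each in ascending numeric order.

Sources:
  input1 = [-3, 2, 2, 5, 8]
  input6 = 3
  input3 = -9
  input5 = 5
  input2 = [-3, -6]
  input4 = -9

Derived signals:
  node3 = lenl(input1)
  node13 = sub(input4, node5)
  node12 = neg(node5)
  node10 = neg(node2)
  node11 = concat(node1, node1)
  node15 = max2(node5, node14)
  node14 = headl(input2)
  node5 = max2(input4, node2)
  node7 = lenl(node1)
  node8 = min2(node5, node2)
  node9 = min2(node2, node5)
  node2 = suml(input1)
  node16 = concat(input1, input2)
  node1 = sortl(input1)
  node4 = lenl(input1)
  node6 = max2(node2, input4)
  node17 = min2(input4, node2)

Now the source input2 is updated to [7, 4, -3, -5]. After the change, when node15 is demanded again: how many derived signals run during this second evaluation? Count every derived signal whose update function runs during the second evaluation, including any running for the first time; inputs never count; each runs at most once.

First evaluation (everything demanded from the output):
  node2 = suml([-3, 2, 2, 5, 8]) = 14
  node5 = max2(-9, 14) = 14
  node14 = headl([-3, -6]) = -3
  node15 = max2(14, -3) = 14

Propagation after the edit:
  node14: runs — input2 [-3, -6]->[7, 4, -3, -5]; result 7.
  node15: runs — node14 -3->7; result 14 (same value as before).

Derived signals that run: node14, node15 — 2 in total.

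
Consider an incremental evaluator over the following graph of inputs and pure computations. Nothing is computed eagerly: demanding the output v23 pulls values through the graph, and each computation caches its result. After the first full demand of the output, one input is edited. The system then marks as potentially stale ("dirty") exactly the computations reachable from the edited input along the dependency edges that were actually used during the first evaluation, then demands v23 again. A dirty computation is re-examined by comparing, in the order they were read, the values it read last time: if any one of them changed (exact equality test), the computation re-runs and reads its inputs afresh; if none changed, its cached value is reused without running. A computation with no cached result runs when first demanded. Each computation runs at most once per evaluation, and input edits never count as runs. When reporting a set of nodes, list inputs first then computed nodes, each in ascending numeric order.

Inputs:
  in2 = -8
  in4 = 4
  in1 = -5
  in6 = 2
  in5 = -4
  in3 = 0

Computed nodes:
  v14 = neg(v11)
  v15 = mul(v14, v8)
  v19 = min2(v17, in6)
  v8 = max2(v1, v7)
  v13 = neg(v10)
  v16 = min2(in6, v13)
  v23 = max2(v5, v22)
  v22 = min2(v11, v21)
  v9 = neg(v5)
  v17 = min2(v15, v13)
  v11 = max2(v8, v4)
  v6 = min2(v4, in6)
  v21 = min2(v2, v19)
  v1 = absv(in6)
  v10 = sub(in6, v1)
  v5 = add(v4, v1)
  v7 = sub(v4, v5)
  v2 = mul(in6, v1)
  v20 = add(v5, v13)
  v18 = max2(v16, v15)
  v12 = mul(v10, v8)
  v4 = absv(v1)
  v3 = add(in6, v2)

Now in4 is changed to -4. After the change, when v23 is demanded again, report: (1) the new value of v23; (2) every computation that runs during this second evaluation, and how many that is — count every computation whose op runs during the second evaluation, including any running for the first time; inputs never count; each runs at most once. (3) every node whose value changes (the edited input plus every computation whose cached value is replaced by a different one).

v23 now evaluates to 4.
Run set: none (0 run).
Changed values: in4.
The important point: nothing the output needs ever reads in4, so the edit is invisible to it.

Initial pass — values computed on the first demand:
  v1 = absv(2) = 2
  v2 = mul(2, 2) = 4
  v4 = absv(2) = 2
  v5 = add(2, 2) = 4
  v7 = sub(2, 4) = -2
  v8 = max2(2, -2) = 2
  v10 = sub(2, 2) = 0
  v11 = max2(2, 2) = 2
  v13 = neg(0) = 0
  v14 = neg(2) = -2
  v15 = mul(-2, 2) = -4
  v17 = min2(-4, 0) = -4
  v19 = min2(-4, 2) = -4
  v21 = min2(4, -4) = -4
  v22 = min2(2, -4) = -4
  v23 = max2(4, -4) = 4

Second demand — change propagation:
  no demanded computation ever read in4, so the edit dirties nothing and nothing runs.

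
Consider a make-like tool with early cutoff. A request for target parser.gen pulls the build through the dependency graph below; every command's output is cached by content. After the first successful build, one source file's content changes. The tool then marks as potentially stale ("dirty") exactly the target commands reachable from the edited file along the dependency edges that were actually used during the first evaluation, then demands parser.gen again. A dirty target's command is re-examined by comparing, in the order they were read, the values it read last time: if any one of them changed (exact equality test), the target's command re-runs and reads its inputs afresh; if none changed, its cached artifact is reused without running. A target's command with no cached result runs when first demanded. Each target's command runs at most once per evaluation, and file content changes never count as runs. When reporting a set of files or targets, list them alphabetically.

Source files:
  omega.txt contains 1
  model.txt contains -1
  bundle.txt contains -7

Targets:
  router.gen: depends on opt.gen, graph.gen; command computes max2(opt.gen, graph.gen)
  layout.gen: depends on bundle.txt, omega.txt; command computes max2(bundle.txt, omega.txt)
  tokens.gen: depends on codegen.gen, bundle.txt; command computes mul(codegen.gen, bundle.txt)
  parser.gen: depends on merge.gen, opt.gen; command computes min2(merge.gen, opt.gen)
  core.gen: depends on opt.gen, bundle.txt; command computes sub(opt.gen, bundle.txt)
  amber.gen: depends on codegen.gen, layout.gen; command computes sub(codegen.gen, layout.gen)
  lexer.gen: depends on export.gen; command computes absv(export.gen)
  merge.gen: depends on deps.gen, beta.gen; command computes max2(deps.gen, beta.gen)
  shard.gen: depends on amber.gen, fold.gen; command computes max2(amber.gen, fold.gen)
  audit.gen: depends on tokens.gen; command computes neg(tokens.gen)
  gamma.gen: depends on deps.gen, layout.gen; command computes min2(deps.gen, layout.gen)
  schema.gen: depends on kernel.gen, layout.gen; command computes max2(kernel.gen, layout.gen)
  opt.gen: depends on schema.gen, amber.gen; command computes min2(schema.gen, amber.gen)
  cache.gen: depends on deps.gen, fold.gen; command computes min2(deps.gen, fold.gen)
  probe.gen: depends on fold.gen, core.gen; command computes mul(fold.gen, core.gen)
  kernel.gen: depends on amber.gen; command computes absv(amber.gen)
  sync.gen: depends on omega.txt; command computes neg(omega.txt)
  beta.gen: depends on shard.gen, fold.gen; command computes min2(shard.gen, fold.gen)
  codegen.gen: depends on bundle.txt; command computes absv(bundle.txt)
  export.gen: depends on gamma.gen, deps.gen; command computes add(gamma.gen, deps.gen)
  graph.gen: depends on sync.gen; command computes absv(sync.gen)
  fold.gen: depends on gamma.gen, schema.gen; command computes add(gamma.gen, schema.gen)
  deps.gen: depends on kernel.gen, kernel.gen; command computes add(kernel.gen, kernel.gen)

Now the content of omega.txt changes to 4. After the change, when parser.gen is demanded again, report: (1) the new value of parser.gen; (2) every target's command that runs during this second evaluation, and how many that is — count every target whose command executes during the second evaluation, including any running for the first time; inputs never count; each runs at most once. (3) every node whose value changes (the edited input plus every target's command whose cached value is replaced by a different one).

Demanding parser.gen again yields 3.
12 target commands run: amber.gen, beta.gen, deps.gen, fold.gen, gamma.gen, kernel.gen, layout.gen, merge.gen, opt.gen, parser.gen, schema.gen, shard.gen.
The nodes whose values change: amber.gen, beta.gen, deps.gen, fold.gen, gamma.gen, kernel.gen, layout.gen, merge.gen, omega.txt, opt.gen, parser.gen, schema.gen, shard.gen.

First demand of the output computes:
  codegen.gen = absv(-7) = 7
  layout.gen = max2(-7, 1) = 1
  amber.gen = sub(7, 1) = 6
  kernel.gen = absv(6) = 6
  deps.gen = add(6, 6) = 12
  gamma.gen = min2(12, 1) = 1
  schema.gen = max2(6, 1) = 6
  fold.gen = add(1, 6) = 7
  opt.gen = min2(6, 6) = 6
  shard.gen = max2(6, 7) = 7
  beta.gen = min2(7, 7) = 7
  merge.gen = max2(12, 7) = 12
  parser.gen = min2(12, 6) = 6

After the edit, cleaning proceeds:
  layout.gen: a read changed (omega.txt 1->4) — executes, giving 4.
  amber.gen: a read changed (layout.gen 1->4) — executes, giving 3.
  kernel.gen: a read changed (amber.gen 6->3) — executes, giving 3.
  deps.gen: a read changed (kernel.gen 6->3; kernel.gen 6->3) — executes, giving 6.
  gamma.gen: a read changed (deps.gen 12->6; layout.gen 1->4) — executes, giving 4.
  schema.gen: a read changed (kernel.gen 6->3; layout.gen 1->4) — executes, giving 4.
  fold.gen: a read changed (gamma.gen 1->4; schema.gen 6->4) — executes, giving 8.
  opt.gen: a read changed (schema.gen 6->4; amber.gen 6->3) — executes, giving 3.
  shard.gen: a read changed (amber.gen 6->3; fold.gen 7->8) — executes, giving 8.
  beta.gen: a read changed (shard.gen 7->8; fold.gen 7->8) — executes, giving 8.
  merge.gen: a read changed (deps.gen 12->6; beta.gen 7->8) — executes, giving 8.
  parser.gen: a read changed (merge.gen 12->8; opt.gen 6->3) — executes, giving 3.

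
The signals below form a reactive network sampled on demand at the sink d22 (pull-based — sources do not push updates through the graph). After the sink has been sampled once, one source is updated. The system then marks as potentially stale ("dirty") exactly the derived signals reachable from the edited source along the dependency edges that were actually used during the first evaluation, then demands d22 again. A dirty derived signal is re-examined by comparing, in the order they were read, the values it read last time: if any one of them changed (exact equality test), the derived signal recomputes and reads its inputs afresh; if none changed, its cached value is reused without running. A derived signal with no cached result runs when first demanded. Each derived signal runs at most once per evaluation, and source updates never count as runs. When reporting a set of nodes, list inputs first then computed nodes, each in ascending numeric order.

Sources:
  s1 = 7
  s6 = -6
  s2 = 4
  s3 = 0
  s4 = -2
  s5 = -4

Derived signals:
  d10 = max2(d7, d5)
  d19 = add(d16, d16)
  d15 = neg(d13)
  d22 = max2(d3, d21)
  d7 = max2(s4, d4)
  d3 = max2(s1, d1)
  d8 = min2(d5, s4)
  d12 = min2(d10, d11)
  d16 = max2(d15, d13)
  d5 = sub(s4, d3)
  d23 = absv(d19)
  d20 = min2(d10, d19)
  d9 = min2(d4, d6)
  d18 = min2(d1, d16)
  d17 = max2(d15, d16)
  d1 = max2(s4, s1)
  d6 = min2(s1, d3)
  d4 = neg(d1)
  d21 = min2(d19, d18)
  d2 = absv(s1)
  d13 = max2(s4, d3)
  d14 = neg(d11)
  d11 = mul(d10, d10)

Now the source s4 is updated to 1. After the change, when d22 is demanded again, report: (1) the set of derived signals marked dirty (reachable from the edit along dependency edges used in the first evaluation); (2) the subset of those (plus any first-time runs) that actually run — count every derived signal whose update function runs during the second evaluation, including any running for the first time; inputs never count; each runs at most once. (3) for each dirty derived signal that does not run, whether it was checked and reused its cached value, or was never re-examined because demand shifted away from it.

Dirty set: d1, d3, d13, d15, d16, d18, d19, d21, d22.
Run set: d1, d13 (2 run).
Re-examined without running (cache reused): d3, d15, d16, d18, d19, d21, d22.
The important point: at d3 every value read last time is unchanged, so the dirty flag clears without a run.

Initial pass — values computed on the first demand:
  d1 = max2(-2, 7) = 7
  d3 = max2(7, 7) = 7
  d13 = max2(-2, 7) = 7
  d15 = neg(7) = -7
  d16 = max2(-7, 7) = 7
  d18 = min2(7, 7) = 7
  d19 = add(7, 7) = 14
  d21 = min2(14, 7) = 7
  d22 = max2(7, 7) = 7

Second demand — change propagation:
  d1: re-runs because s4 -2->1; new result 7 (unchanged).
  d3: re-examined; everything it read last time is the same (s1 unchanged, d1 unchanged) — cache 7 kept, no run.
  d13: re-runs because s4 -2->1; new result 7 (unchanged).
  d15: re-examined; everything it read last time is the same (d13 unchanged) — cache -7 kept, no run.
  d16: re-examined; everything it read last time is the same (d15 unchanged, d13 unchanged) — cache 7 kept, no run.
  d18: re-examined; everything it read last time is the same (d1 unchanged, d16 unchanged) — cache 7 kept, no run.
  d19: re-examined; everything it read last time is the same (d16 unchanged, d16 unchanged) — cache 14 kept, no run.
  d21: re-examined; everything it read last time is the same (d19 unchanged, d18 unchanged) — cache 7 kept, no run.
  d22: re-examined; everything it read last time is the same (d3 unchanged, d21 unchanged) — cache 7 kept, no run.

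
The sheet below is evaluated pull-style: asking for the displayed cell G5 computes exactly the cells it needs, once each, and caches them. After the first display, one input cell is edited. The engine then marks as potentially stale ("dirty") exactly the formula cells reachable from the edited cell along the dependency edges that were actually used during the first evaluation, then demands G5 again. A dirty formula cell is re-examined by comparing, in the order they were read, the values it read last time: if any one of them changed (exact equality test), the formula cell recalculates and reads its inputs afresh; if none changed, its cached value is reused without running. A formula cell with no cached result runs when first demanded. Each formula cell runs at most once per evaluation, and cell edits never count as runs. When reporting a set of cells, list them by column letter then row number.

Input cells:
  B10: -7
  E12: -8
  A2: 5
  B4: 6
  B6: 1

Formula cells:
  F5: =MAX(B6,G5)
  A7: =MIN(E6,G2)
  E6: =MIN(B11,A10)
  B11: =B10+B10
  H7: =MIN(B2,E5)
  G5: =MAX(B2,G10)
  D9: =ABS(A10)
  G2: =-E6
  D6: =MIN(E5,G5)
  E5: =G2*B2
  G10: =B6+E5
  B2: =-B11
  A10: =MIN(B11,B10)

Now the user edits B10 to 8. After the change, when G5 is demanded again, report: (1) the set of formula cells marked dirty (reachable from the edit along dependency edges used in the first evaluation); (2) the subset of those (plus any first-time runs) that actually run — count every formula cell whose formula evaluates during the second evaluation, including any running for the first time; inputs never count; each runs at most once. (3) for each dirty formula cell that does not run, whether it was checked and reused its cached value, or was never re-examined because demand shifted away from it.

The edit dirties: A10, B2, B11, E5, E6, G2, G5, G10.
8 formula cells run: A10, B2, B11, E5, E6, G2, G5, G10.
No dirty formula cell escaped a run.

First demand of the output computes:
  B11 = -7 + -7 = -14
  A10 = MIN(-14, -7) = -14
  B2 = -(-14) = 14
  E6 = MIN(-14, -14) = -14
  G2 = -(-14) = 14
  E5 = 14 * 14 = 196
  G10 = 1 + 196 = 197
  G5 = MAX(14, 197) = 197

After the edit, cleaning proceeds:
  B11: a read changed (B10 -7->8; B10 -7->8) — executes, giving 16.
  A10: a read changed (B11 -14->16; B10 -7->8) — executes, giving 8.
  B2: a read changed (B11 -14->16) — executes, giving -16.
  E6: a read changed (B11 -14->16; A10 -14->8) — executes, giving 8.
  G2: a read changed (E6 -14->8) — executes, giving -8.
  E5: a read changed (G2 14->-8; B2 14->-16) — executes, giving 128.
  G10: a read changed (E5 196->128) — executes, giving 129.
  G5: a read changed (B2 14->-16; G10 197->129) — executes, giving 129.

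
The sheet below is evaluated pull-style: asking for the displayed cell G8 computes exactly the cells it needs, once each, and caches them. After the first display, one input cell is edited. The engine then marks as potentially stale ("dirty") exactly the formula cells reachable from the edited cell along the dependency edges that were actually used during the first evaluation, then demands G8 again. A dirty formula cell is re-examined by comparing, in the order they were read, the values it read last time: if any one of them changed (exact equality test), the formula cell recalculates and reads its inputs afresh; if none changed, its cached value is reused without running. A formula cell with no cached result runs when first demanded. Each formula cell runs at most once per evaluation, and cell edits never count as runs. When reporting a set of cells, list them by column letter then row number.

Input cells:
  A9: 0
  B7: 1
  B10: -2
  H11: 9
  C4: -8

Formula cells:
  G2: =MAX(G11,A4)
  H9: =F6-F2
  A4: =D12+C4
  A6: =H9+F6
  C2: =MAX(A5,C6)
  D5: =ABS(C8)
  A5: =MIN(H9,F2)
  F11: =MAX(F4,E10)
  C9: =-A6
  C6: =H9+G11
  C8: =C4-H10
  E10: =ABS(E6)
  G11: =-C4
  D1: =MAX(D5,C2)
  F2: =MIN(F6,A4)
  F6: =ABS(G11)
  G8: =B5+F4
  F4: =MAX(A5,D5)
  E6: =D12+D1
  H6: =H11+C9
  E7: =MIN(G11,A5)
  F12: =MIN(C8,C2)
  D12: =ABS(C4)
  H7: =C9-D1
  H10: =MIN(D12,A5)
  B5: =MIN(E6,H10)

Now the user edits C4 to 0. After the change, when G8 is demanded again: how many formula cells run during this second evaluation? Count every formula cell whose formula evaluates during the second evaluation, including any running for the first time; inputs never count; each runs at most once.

17 formula cells run: A4, A5, B5, C2, C6, C8, D1, D5, D12, E6, F2, F4, F6, G8, G11, H9, H10.

First demand of the output computes:
  D12 = ABS(-8) = 8
  A4 = 8 + -8 = 0
  G11 = -(-8) = 8
  F6 = ABS(8) = 8
  F2 = MIN(8, 0) = 0
  H9 = 8 - 0 = 8
  A5 = MIN(8, 0) = 0
  C6 = 8 + 8 = 16
  C2 = MAX(0, 16) = 16
  H10 = MIN(8, 0) = 0
  C8 = -8 - 0 = -8
  D5 = ABS(-8) = 8
  D1 = MAX(8, 16) = 16
  E6 = 8 + 16 = 24
  B5 = MIN(24, 0) = 0
  F4 = MAX(0, 8) = 8
  G8 = 0 + 8 = 8

After the edit, cleaning proceeds:
  D12: a read changed (C4 -8->0) — executes, giving 0.
  A4: a read changed (D12 8->0; C4 -8->0) — executes, giving 0 — identical to its old value.
  G11: a read changed (C4 -8->0) — executes, giving 0.
  F6: a read changed (G11 8->0) — executes, giving 0.
  F2: a read changed (F6 8->0) — executes, giving 0 — identical to its old value.
  H9: a read changed (F6 8->0) — executes, giving 0.
  A5: a read changed (H9 8->0) — executes, giving 0 — identical to its old value.
  C6: a read changed (H9 8->0; G11 8->0) — executes, giving 0.
  C2: a read changed (C6 16->0) — executes, giving 0.
  H10: a read changed (D12 8->0) — executes, giving 0 — identical to its old value.
  C8: a read changed (C4 -8->0) — executes, giving 0.
  D5: a read changed (C8 -8->0) — executes, giving 0.
  D1: a read changed (D5 8->0; C2 16->0) — executes, giving 0.
  E6: a read changed (D12 8->0; D1 16->0) — executes, giving 0.
  B5: a read changed (E6 24->0) — executes, giving 0 — identical to its old value.
  F4: a read changed (D5 8->0) — executes, giving 0.
  G8: a read changed (F4 8->0) — executes, giving 0.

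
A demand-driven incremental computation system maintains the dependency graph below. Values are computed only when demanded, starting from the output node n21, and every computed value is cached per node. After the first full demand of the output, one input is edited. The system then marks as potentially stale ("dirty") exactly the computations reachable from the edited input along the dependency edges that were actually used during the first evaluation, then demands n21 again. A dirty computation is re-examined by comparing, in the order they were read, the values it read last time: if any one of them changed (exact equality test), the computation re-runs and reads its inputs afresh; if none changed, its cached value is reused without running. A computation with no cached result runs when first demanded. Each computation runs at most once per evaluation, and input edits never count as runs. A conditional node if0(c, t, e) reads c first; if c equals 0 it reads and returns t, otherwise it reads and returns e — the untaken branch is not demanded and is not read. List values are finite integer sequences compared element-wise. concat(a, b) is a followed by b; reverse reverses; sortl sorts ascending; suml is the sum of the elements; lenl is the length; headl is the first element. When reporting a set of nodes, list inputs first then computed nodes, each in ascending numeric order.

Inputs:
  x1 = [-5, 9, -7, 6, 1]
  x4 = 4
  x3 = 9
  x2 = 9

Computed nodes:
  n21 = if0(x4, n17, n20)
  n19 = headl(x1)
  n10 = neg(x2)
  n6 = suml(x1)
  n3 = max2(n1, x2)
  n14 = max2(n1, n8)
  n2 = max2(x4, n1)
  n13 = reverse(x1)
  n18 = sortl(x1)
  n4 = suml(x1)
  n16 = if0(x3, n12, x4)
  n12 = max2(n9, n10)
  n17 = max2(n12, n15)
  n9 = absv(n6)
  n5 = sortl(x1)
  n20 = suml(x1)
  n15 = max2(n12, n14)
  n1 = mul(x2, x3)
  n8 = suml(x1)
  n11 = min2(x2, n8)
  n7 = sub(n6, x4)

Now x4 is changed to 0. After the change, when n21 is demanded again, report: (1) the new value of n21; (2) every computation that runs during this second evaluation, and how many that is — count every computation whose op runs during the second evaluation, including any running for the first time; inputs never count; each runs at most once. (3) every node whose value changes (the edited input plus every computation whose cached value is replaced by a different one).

New value of n21: 81.
Computations that run: n1, n6, n8, n9, n10, n12, n14, n15, n17, n21 — 10 in total.
Values that change: x4, n21.
Key observation: a condition flipped, so demand reaches new nodes — n1, n6, n8, n9, n10, n12, n14, n15, n17 run for the first time.

First evaluation (everything demanded from the output):
  n20 = suml([-5, 9, -7, 6, 1]) = 4
  n21 = if0(x4=4 -> else branch n20) = 4

Propagation after the edit:
  n1: demanded for the first time — runs, produces 81.
  n6: demanded for the first time — runs, produces 4.
  n8: demanded for the first time — runs, produces 4.
  n9: demanded for the first time — runs, produces 4.
  n10: demanded for the first time — runs, produces -9.
  n12: demanded for the first time — runs, produces 4.
  n14: demanded for the first time — runs, produces 81.
  n15: demanded for the first time — runs, produces 81.
  n17: demanded for the first time — runs, produces 81.
  n21: runs — x4 4->0; result 81.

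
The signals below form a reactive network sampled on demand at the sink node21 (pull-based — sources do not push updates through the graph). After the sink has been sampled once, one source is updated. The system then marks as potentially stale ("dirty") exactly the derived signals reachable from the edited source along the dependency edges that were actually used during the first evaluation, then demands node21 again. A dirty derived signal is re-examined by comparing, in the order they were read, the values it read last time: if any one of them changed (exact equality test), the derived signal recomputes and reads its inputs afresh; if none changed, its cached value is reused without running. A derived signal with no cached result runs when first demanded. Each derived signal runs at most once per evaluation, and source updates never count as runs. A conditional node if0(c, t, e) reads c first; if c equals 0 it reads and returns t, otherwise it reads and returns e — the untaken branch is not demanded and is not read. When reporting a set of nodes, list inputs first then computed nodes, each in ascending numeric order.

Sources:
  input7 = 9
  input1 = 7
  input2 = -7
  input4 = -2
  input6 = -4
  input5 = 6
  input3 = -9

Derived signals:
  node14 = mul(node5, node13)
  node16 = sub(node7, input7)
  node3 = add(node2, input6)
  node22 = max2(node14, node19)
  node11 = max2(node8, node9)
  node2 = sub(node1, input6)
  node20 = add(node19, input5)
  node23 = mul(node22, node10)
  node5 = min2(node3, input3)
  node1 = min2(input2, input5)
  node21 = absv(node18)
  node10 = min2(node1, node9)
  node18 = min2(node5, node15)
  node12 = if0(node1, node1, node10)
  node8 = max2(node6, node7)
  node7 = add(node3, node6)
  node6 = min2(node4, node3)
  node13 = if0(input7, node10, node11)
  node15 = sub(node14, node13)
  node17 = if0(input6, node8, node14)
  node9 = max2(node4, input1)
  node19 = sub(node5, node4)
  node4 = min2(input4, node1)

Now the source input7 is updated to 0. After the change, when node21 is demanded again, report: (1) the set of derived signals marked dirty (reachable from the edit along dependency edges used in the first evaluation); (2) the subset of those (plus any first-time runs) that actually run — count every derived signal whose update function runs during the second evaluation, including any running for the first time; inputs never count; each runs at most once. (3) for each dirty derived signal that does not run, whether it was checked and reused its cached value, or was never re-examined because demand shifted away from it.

Dirty set: node13, node14, node15, node18, node21.
Run set: node10, node13, node14, node15, node18, node21 (6 run).
All dirty derived signals ended up running.
The important point: the flipped condition pulls in fresh nodes; node10 runs for the first time.

Initial pass — values computed on the first demand:
  node1 = min2(-7, 6) = -7
  node2 = sub(-7, -4) = -3
  node3 = add(-3, -4) = -7
  node4 = min2(-2, -7) = -7
  node5 = min2(-7, -9) = -9
  node6 = min2(-7, -7) = -7
  node7 = add(-7, -7) = -14
  node8 = max2(-7, -14) = -7
  node9 = max2(-7, 7) = 7
  node11 = max2(-7, 7) = 7
  node13 = if0(input7=9 -> else branch node11) = 7
  node14 = mul(-9, 7) = -63
  node15 = sub(-63, 7) = -70
  node18 = min2(-9, -70) = -70
  node21 = absv(-70) = 70

Second demand — change propagation:
  node10: newly demanded (no cache) — executes and yields -7.
  node13: re-runs because input7 9->0; new result -7.
  node14: re-runs because node13 7->-7; new result 63.
  node15: re-runs because node14 -63->63; node13 7->-7; new result 70.
  node18: re-runs because node15 -70->70; new result -9.
  node21: re-runs because node18 -70->-9; new result 9.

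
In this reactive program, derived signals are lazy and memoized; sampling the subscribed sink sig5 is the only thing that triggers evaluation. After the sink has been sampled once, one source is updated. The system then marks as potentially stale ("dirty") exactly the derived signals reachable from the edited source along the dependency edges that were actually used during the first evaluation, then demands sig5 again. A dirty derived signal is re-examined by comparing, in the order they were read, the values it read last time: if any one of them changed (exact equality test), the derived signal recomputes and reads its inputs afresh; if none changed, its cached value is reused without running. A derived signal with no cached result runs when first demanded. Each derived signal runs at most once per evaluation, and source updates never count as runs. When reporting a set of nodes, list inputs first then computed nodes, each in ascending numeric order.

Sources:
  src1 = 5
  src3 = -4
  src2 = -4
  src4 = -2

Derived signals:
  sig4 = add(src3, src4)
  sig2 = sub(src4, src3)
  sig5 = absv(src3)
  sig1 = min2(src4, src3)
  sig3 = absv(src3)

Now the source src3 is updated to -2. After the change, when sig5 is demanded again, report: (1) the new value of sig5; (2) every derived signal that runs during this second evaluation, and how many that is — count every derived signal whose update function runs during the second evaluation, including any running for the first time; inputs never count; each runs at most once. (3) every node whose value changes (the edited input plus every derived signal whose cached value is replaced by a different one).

First demand of the output computes:
  sig5 = absv(-4) = 4

After the edit, cleaning proceeds:
  sig5: a read changed (src3 -4->-2) — executes, giving 2.

Demanding sig5 again yields 2.
1 derived signals run: sig5.
The nodes whose values change: src3, sig5.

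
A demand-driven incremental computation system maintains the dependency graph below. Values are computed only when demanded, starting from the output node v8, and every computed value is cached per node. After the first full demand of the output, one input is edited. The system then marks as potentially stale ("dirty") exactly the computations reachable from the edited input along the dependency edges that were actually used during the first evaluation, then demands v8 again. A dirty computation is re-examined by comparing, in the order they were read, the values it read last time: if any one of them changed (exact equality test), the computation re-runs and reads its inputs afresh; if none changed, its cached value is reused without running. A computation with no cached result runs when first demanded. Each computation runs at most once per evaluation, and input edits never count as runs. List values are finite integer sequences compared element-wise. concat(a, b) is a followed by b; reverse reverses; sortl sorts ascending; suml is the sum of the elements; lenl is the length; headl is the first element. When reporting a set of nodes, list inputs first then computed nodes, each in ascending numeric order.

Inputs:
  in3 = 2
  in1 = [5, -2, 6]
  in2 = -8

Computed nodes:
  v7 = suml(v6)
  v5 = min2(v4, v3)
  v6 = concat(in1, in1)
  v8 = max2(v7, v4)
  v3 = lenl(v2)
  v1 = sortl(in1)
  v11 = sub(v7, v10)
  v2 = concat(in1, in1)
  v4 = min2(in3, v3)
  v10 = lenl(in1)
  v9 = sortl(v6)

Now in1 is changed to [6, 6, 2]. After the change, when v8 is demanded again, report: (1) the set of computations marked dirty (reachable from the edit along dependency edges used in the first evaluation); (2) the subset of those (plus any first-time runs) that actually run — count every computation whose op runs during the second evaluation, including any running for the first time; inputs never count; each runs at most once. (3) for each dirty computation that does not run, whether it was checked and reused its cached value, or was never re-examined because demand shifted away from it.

Marked dirty: v2, v3, v4, v6, v7, v8.
Computations that run: v2, v3, v6, v7, v8 — 5 in total.
Checked but reused from cache: v4.
Key observation: the cutoff stops propagation at v4 — its inputs' values are unchanged, so it reuses its cache.

First evaluation (everything demanded from the output):
  v2 = concat([5, -2, 6], [5, -2, 6]) = [5, -2, 6, 5, -2, 6]
  v3 = lenl([5, -2, 6, 5, -2, 6]) = 6
  v4 = min2(2, 6) = 2
  v6 = concat([5, -2, 6], [5, -2, 6]) = [5, -2, 6, 5, -2, 6]
  v7 = suml([5, -2, 6, 5, -2, 6]) = 18
  v8 = max2(18, 2) = 18

Propagation after the edit:
  v2: runs — in1 [5, -2, 6]->[6, 6, 2]; in1 [5, -2, 6]->[6, 6, 2]; result [6, 6, 2, 6, 6, 2].
  v3: runs — v2 [5, -2, 6, 5, -2, 6]->[6, 6, 2, 6, 6, 2]; result 6 (same value as before).
  v4: checked — values it read are unchanged (in3 unchanged, v3 unchanged); reused cached 2 without running.
  v6: runs — in1 [5, -2, 6]->[6, 6, 2]; in1 [5, -2, 6]->[6, 6, 2]; result [6, 6, 2, 6, 6, 2].
  v7: runs — v6 [5, -2, 6, 5, -2, 6]->[6, 6, 2, 6, 6, 2]; result 28.
  v8: runs — v7 18->28; result 28.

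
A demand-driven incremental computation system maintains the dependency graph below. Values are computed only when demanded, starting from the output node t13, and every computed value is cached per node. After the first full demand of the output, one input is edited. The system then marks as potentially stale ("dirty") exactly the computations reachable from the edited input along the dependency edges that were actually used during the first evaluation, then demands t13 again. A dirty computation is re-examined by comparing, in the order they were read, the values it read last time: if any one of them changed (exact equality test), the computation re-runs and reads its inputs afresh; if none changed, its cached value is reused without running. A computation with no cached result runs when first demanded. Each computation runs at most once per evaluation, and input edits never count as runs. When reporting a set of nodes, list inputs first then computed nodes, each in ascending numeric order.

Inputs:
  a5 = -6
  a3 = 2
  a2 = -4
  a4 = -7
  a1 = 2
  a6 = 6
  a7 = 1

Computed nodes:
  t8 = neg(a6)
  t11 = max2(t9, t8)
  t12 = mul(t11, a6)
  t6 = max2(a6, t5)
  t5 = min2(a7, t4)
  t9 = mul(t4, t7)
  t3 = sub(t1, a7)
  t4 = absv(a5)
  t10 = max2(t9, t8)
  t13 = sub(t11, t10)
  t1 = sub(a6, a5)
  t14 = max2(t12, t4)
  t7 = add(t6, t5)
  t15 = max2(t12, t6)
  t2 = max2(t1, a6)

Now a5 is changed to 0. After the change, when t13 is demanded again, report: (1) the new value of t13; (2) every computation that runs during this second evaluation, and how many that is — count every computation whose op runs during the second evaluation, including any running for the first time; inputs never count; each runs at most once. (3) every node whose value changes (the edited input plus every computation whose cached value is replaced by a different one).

First evaluation (everything demanded from the output):
  t4 = absv(-6) = 6
  t5 = min2(1, 6) = 1
  t6 = max2(6, 1) = 6
  t7 = add(6, 1) = 7
  t8 = neg(6) = -6
  t9 = mul(6, 7) = 42
  t10 = max2(42, -6) = 42
  t11 = max2(42, -6) = 42
  t13 = sub(42, 42) = 0

Propagation after the edit:
  t4: runs — a5 -6->0; result 0.
  t5: runs — t4 6->0; result 0.
  t6: runs — t5 1->0; result 6 (same value as before).
  t7: runs — t5 1->0; result 6.
  t9: runs — t4 6->0; t7 7->6; result 0.
  t10: runs — t9 42->0; result 0.
  t11: runs — t9 42->0; result 0.
  t13: runs — t11 42->0; t10 42->0; result 0 (same value as before).

New value of t13: 0.
Computations that run: t4, t5, t6, t7, t9, t10, t11, t13 — 8 in total.
Values that change: a5, t4, t5, t7, t9, t10, t11.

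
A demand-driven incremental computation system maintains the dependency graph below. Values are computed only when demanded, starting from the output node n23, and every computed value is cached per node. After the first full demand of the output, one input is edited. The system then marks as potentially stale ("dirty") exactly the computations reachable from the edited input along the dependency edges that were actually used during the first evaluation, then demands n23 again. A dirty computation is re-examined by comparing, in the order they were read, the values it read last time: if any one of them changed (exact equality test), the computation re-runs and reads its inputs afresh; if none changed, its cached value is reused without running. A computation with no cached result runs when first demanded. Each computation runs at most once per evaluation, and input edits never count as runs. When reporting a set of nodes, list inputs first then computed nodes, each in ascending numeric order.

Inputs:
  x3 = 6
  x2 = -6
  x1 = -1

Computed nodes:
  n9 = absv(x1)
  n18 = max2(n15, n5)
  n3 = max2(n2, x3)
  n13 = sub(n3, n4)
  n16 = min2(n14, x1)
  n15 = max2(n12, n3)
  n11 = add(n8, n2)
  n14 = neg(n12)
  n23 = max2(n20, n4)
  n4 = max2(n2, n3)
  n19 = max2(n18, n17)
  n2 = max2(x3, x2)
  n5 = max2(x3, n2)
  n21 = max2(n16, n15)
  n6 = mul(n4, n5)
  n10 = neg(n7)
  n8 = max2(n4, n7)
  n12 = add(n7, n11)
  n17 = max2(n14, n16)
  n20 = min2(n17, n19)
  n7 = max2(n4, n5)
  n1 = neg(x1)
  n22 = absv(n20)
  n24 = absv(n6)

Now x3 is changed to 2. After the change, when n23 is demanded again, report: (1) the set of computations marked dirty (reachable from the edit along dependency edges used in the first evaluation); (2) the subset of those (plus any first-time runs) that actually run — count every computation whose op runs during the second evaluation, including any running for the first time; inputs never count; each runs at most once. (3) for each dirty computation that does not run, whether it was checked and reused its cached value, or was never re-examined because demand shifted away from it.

Marked dirty: n2, n3, n4, n5, n7, n8, n11, n12, n14, n15, n16, n17, n18, n19, n20, n23.
Computations that run: n2, n3, n4, n5, n7, n8, n11, n12, n14, n15, n16, n17, n18, n19, n20, n23 — 16 in total.
Every dirty computation ran.

First evaluation (everything demanded from the output):
  n2 = max2(6, -6) = 6
  n3 = max2(6, 6) = 6
  n4 = max2(6, 6) = 6
  n5 = max2(6, 6) = 6
  n7 = max2(6, 6) = 6
  n8 = max2(6, 6) = 6
  n11 = add(6, 6) = 12
  n12 = add(6, 12) = 18
  n14 = neg(18) = -18
  n15 = max2(18, 6) = 18
  n16 = min2(-18, -1) = -18
  n17 = max2(-18, -18) = -18
  n18 = max2(18, 6) = 18
  n19 = max2(18, -18) = 18
  n20 = min2(-18, 18) = -18
  n23 = max2(-18, 6) = 6

Propagation after the edit:
  n2: runs — x3 6->2; result 2.
  n3: runs — n2 6->2; x3 6->2; result 2.
  n4: runs — n2 6->2; n3 6->2; result 2.
  n5: runs — x3 6->2; n2 6->2; result 2.
  n7: runs — n4 6->2; n5 6->2; result 2.
  n8: runs — n4 6->2; n7 6->2; result 2.
  n11: runs — n8 6->2; n2 6->2; result 4.
  n12: runs — n7 6->2; n11 12->4; result 6.
  n14: runs — n12 18->6; result -6.
  n15: runs — n12 18->6; n3 6->2; result 6.
  n16: runs — n14 -18->-6; result -6.
  n17: runs — n14 -18->-6; n16 -18->-6; result -6.
  n18: runs — n15 18->6; n5 6->2; result 6.
  n19: runs — n18 18->6; n17 -18->-6; result 6.
  n20: runs — n17 -18->-6; n19 18->6; result -6.
  n23: runs — n20 -18->-6; n4 6->2; result 2.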